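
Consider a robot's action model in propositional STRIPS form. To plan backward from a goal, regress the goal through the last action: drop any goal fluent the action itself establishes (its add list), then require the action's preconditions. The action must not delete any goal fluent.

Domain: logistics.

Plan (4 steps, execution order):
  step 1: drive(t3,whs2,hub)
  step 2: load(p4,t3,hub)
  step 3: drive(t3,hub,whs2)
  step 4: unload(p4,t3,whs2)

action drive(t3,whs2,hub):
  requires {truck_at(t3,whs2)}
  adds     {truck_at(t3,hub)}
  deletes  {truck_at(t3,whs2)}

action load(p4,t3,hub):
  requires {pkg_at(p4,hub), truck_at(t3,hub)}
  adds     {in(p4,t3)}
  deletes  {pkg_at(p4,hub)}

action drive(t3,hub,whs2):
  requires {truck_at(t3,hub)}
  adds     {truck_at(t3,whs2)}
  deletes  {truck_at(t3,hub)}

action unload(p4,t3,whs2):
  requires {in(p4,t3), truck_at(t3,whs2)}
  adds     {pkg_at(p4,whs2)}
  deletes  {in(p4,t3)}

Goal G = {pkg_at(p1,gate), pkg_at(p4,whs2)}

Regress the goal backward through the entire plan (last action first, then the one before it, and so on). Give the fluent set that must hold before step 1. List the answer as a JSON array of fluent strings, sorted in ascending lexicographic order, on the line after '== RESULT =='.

Regress step by step:
  through step 4 (unload(p4,t3,whs2)): drop {pkg_at(p4,whs2)}, keep {pkg_at(p1,gate)}, require {in(p4,t3), truck_at(t3,whs2)}
    → {in(p4,t3), pkg_at(p1,gate), truck_at(t3,whs2)}
  through step 3 (drive(t3,hub,whs2)): drop {truck_at(t3,whs2)}, keep {in(p4,t3), pkg_at(p1,gate)}, require {truck_at(t3,hub)}
    → {in(p4,t3), pkg_at(p1,gate), truck_at(t3,hub)}
  through step 2 (load(p4,t3,hub)): drop {in(p4,t3)}, keep {pkg_at(p1,gate), truck_at(t3,hub)}, require {pkg_at(p4,hub), truck_at(t3,hub)}
    → {pkg_at(p1,gate), pkg_at(p4,hub), truck_at(t3,hub)}
  through step 1 (drive(t3,whs2,hub)): drop {truck_at(t3,hub)}, keep {pkg_at(p1,gate), pkg_at(p4,hub)}, require {truck_at(t3,whs2)}
    → {pkg_at(p1,gate), pkg_at(p4,hub), truck_at(t3,whs2)}

== RESULT ==
["pkg_at(p1,gate)", "pkg_at(p4,hub)", "truck_at(t3,whs2)"]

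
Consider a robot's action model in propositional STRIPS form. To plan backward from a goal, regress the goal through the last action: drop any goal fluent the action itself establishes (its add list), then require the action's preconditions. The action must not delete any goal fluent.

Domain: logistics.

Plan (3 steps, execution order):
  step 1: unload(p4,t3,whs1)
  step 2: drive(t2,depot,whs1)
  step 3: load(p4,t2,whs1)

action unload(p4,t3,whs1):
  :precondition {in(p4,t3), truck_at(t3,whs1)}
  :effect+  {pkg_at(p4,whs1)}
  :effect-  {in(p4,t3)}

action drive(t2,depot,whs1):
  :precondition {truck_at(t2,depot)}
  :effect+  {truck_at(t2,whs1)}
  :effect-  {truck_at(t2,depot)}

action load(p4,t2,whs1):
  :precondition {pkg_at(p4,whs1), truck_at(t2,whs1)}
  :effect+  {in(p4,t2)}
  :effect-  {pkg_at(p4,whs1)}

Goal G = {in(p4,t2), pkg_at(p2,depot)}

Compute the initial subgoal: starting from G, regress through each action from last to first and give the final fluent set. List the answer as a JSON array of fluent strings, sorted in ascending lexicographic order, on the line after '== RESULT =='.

Work backward from the goal:
  through step 3 (load(p4,t2,whs1)): drop {in(p4,t2)}, keep {pkg_at(p2,depot)}, require {pkg_at(p4,whs1), truck_at(t2,whs1)}
    → {pkg_at(p2,depot), pkg_at(p4,whs1), truck_at(t2,whs1)}
  through step 2 (drive(t2,depot,whs1)): drop {truck_at(t2,whs1)}, keep {pkg_at(p2,depot), pkg_at(p4,whs1)}, require {truck_at(t2,depot)}
    → {pkg_at(p2,depot), pkg_at(p4,whs1), truck_at(t2,depot)}
  through step 1 (unload(p4,t3,whs1)): drop {pkg_at(p4,whs1)}, keep {pkg_at(p2,depot), truck_at(t2,depot)}, require {in(p4,t3), truck_at(t3,whs1)}
    → {in(p4,t3), pkg_at(p2,depot), truck_at(t2,depot), truck_at(t3,whs1)}

== RESULT ==
["in(p4,t3)", "pkg_at(p2,depot)", "truck_at(t2,depot)", "truck_at(t3,whs1)"]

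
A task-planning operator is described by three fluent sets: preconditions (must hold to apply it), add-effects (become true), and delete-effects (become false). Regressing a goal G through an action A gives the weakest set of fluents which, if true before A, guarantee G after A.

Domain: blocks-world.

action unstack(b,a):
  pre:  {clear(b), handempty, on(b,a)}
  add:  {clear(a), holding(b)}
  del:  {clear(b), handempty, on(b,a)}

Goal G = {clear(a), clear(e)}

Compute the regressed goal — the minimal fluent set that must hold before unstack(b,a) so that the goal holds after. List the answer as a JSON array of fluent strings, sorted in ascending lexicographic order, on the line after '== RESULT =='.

Regress:
  G ∩ del = {}  (empty — regression defined)
  G \ add = {clear(a), clear(e)} \ {clear(a), holding(b)} = {clear(e)}
  ∪ pre   = {clear(e)} ∪ {clear(b), handempty, on(b,a)}
          = {clear(b), clear(e), handempty, on(b,a)}

== RESULT ==
["clear(b)", "clear(e)", "handempty", "on(b,a)"]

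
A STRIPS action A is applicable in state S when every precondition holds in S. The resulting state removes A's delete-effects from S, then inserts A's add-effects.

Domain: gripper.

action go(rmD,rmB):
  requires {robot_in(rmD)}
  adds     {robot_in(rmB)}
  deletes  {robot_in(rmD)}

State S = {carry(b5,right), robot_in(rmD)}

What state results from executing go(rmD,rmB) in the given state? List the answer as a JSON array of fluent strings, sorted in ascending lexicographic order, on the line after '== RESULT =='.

Compute (S \ del) ∪ add:
  pre ⊆ S: {robot_in(rmD)} ⊆ S  — applicable
  S \ del = {carry(b5,right)}
  ∪ add   = {carry(b5,right), robot_in(rmB)}

== RESULT ==
["carry(b5,right)", "robot_in(rmB)"]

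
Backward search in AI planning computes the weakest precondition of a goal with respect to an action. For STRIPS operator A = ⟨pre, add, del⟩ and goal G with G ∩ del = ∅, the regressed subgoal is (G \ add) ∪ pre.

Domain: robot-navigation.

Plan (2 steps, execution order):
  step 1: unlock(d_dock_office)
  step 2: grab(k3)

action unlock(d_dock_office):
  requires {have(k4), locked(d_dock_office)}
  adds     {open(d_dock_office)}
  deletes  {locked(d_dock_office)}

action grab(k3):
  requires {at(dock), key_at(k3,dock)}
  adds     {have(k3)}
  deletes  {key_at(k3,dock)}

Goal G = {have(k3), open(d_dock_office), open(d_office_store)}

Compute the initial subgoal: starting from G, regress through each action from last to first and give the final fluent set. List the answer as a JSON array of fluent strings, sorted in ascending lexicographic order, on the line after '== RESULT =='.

Work backward from the goal:
  through step 2 (grab(k3)): drop {have(k3)}, keep {open(d_dock_office), open(d_office_store)}, require {at(dock), key_at(k3,dock)}
    → {at(dock), key_at(k3,dock), open(d_dock_office), open(d_office_store)}
  through step 1 (unlock(d_dock_office)): drop {open(d_dock_office)}, keep {at(dock), key_at(k3,dock), open(d_office_store)}, require {have(k4), locked(d_dock_office)}
    → {at(dock), have(k4), key_at(k3,dock), locked(d_dock_office), open(d_office_store)}

== RESULT ==
["at(dock)", "have(k4)", "key_at(k3,dock)", "locked(d_dock_office)", "open(d_office_store)"]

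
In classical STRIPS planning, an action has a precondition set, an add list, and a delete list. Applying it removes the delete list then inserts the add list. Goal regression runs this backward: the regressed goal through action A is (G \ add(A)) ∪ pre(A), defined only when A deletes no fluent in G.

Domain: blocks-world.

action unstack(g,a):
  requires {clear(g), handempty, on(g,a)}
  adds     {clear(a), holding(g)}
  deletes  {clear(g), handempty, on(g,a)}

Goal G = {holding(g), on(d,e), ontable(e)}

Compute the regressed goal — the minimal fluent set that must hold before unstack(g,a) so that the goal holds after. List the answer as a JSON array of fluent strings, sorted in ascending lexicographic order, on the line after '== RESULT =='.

Regress:
  G ∩ del = {}  (empty — regression defined)
  G \ add = {holding(g), on(d,e), ontable(e)} \ {clear(a), holding(g)} = {on(d,e), ontable(e)}
  ∪ pre   = {on(d,e), ontable(e)} ∪ {clear(g), handempty, on(g,a)}
          = {clear(g), handempty, on(d,e), on(g,a), ontable(e)}

== RESULT ==
["clear(g)", "handempty", "on(d,e)", "on(g,a)", "ontable(e)"]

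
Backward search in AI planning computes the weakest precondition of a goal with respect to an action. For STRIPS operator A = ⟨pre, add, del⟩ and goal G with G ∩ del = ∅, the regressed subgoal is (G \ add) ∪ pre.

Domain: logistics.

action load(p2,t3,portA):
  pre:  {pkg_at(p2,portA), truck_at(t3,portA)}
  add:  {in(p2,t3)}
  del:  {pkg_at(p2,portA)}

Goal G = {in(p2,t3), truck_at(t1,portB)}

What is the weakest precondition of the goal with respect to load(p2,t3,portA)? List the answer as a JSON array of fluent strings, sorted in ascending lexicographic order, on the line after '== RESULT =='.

Regress:
  G ∩ del = {}  (empty — regression defined)
  G \ add = {in(p2,t3), truck_at(t1,portB)} \ {in(p2,t3)} = {truck_at(t1,portB)}
  ∪ pre   = {truck_at(t1,portB)} ∪ {pkg_at(p2,portA), truck_at(t3,portA)}
          = {pkg_at(p2,portA), truck_at(t1,portB), truck_at(t3,portA)}

== RESULT ==
["pkg_at(p2,portA)", "truck_at(t1,portB)", "truck_at(t3,portA)"]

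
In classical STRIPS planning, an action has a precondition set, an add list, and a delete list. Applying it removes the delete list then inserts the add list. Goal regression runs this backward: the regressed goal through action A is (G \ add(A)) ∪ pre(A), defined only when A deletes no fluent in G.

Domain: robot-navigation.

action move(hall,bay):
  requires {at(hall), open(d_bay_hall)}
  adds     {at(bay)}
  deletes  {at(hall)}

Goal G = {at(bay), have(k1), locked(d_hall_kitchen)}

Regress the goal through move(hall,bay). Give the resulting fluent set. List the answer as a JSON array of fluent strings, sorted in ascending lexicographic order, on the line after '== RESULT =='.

Compute (G \ add) ∪ pre:
  G ∩ del = {}  (empty — regression defined)
  G \ add = {at(bay), have(k1), locked(d_hall_kitchen)} \ {at(bay)} = {have(k1), locked(d_hall_kitchen)}
  ∪ pre   = {have(k1), locked(d_hall_kitchen)} ∪ {at(hall), open(d_bay_hall)}
          = {at(hall), have(k1), locked(d_hall_kitchen), open(d_bay_hall)}

== RESULT ==
["at(hall)", "have(k1)", "locked(d_hall_kitchen)", "open(d_bay_hall)"]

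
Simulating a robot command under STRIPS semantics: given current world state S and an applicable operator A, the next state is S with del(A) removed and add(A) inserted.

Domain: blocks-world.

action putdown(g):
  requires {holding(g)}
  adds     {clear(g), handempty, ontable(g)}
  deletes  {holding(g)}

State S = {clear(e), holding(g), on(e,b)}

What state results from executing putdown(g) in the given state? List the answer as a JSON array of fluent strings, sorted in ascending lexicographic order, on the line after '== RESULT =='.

Progress:
  pre ⊆ S: {holding(g)} ⊆ S  — applicable
  S \ del = {clear(e), on(e,b)}
  ∪ add   = {clear(e), clear(g), handempty, on(e,b), ontable(g)}

== RESULT ==
["clear(e)", "clear(g)", "handempty", "on(e,b)", "ontable(g)"]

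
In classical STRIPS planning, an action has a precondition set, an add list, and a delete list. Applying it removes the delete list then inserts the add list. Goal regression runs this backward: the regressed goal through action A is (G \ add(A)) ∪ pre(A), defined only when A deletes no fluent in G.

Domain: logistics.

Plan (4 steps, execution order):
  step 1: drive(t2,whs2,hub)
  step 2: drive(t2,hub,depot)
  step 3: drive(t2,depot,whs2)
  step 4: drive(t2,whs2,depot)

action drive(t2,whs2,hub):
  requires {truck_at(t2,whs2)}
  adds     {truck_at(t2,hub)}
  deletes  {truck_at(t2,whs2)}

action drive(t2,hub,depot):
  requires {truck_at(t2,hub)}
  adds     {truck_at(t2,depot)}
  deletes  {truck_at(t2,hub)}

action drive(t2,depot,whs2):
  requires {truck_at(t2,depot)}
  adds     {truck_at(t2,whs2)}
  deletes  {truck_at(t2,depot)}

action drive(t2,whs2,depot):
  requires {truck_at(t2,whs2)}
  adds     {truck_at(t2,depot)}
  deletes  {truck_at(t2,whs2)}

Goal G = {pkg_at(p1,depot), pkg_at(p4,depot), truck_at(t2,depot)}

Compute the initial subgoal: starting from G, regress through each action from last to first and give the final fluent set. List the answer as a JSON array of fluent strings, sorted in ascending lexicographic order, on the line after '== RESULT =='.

Work backward from the goal:
  through step 4 (drive(t2,whs2,depot)): drop {truck_at(t2,depot)}, keep {pkg_at(p1,depot), pkg_at(p4,depot)}, require {truck_at(t2,whs2)}
    → {pkg_at(p1,depot), pkg_at(p4,depot), truck_at(t2,whs2)}
  through step 3 (drive(t2,depot,whs2)): drop {truck_at(t2,whs2)}, keep {pkg_at(p1,depot), pkg_at(p4,depot)}, require {truck_at(t2,depot)}
    → {pkg_at(p1,depot), pkg_at(p4,depot), truck_at(t2,depot)}
  through step 2 (drive(t2,hub,depot)): drop {truck_at(t2,depot)}, keep {pkg_at(p1,depot), pkg_at(p4,depot)}, require {truck_at(t2,hub)}
    → {pkg_at(p1,depot), pkg_at(p4,depot), truck_at(t2,hub)}
  through step 1 (drive(t2,whs2,hub)): drop {truck_at(t2,hub)}, keep {pkg_at(p1,depot), pkg_at(p4,depot)}, require {truck_at(t2,whs2)}
    → {pkg_at(p1,depot), pkg_at(p4,depot), truck_at(t2,whs2)}

== RESULT ==
["pkg_at(p1,depot)", "pkg_at(p4,depot)", "truck_at(t2,whs2)"]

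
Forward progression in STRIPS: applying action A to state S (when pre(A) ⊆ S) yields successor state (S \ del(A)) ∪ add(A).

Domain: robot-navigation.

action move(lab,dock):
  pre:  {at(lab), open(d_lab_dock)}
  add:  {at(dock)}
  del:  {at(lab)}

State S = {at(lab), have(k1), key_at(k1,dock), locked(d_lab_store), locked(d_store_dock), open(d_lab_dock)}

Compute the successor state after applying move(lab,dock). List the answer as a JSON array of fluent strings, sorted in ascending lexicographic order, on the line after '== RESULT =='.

Progress:
  pre ⊆ S: {at(lab), open(d_lab_dock)} ⊆ S  — applicable
  S \ del = {have(k1), key_at(k1,dock), locked(d_lab_store), locked(d_store_dock), open(d_lab_dock)}
  ∪ add   = {at(dock), have(k1), key_at(k1,dock), locked(d_lab_store), locked(d_store_dock), open(d_lab_dock)}

== RESULT ==
["at(dock)", "have(k1)", "key_at(k1,dock)", "locked(d_lab_store)", "locked(d_store_dock)", "open(d_lab_dock)"]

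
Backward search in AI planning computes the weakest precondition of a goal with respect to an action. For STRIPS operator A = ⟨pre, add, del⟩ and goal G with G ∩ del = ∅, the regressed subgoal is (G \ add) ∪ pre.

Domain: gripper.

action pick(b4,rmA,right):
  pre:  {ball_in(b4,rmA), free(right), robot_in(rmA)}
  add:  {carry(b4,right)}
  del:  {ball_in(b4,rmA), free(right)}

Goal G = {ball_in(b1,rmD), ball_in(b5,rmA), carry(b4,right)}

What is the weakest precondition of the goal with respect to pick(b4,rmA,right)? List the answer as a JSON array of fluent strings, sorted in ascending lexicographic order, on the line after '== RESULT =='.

Regress:
  G ∩ del = {}  (empty — regression defined)
  G \ add = {ball_in(b1,rmD), ball_in(b5,rmA), carry(b4,right)} \ {carry(b4,right)} = {ball_in(b1,rmD), ball_in(b5,rmA)}
  ∪ pre   = {ball_in(b1,rmD), ball_in(b5,rmA)} ∪ {ball_in(b4,rmA), free(right), robot_in(rmA)}
          = {ball_in(b1,rmD), ball_in(b4,rmA), ball_in(b5,rmA), free(right), robot_in(rmA)}

== RESULT ==
["ball_in(b1,rmD)", "ball_in(b4,rmA)", "ball_in(b5,rmA)", "free(right)", "robot_in(rmA)"]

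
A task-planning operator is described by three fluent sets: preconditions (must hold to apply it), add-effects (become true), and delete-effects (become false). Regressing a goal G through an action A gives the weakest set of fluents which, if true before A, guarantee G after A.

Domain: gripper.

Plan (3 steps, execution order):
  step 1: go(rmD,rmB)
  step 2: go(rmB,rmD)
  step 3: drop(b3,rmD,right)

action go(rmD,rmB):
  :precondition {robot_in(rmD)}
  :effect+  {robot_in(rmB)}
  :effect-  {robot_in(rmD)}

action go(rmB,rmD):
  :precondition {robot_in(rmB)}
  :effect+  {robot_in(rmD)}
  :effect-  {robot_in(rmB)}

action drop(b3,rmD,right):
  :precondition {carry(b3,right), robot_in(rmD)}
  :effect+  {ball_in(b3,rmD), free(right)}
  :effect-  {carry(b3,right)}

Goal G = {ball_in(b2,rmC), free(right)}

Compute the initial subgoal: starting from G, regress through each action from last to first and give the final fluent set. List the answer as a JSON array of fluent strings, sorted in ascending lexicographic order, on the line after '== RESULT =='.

Regress step by step:
  through step 3 (drop(b3,rmD,right)): drop {free(right)}, keep {ball_in(b2,rmC)}, require {carry(b3,right), robot_in(rmD)}
    → {ball_in(b2,rmC), carry(b3,right), robot_in(rmD)}
  through step 2 (go(rmB,rmD)): drop {robot_in(rmD)}, keep {ball_in(b2,rmC), carry(b3,right)}, require {robot_in(rmB)}
    → {ball_in(b2,rmC), carry(b3,right), robot_in(rmB)}
  through step 1 (go(rmD,rmB)): drop {robot_in(rmB)}, keep {ball_in(b2,rmC), carry(b3,right)}, require {robot_in(rmD)}
    → {ball_in(b2,rmC), carry(b3,right), robot_in(rmD)}

== RESULT ==
["ball_in(b2,rmC)", "carry(b3,right)", "robot_in(rmD)"]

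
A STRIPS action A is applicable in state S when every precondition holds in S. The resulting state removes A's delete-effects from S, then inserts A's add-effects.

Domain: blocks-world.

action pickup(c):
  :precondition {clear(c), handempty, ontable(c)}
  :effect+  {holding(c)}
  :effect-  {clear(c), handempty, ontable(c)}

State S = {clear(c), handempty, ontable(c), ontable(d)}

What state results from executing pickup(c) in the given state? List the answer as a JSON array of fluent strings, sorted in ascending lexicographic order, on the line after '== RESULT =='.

Progress:
  pre ⊆ S: {clear(c), handempty, ontable(c)} ⊆ S  — applicable
  S \ del = {ontable(d)}
  ∪ add   = {holding(c), ontable(d)}

== RESULT ==
["holding(c)", "ontable(d)"]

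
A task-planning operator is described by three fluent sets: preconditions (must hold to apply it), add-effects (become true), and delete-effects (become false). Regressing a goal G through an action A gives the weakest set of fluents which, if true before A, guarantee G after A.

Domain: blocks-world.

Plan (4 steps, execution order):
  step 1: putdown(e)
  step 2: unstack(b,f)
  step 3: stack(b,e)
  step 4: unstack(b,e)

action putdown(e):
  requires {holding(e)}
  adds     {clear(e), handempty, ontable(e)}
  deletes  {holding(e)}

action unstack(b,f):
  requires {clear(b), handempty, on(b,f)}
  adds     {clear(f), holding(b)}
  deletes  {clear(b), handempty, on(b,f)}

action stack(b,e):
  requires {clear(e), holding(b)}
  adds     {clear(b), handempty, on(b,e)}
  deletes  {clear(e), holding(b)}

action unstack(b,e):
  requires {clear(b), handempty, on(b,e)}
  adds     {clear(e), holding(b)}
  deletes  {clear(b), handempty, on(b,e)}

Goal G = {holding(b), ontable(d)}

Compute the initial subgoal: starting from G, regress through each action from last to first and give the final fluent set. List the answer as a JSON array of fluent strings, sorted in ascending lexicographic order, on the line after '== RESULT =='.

Regress step by step:
  through step 4 (unstack(b,e)): drop {holding(b)}, keep {ontable(d)}, require {clear(b), handempty, on(b,e)}
    → {clear(b), handempty, on(b,e), ontable(d)}
  through step 3 (stack(b,e)): drop {clear(b), handempty, on(b,e)}, keep {ontable(d)}, require {clear(e), holding(b)}
    → {clear(e), holding(b), ontable(d)}
  through step 2 (unstack(b,f)): drop {holding(b)}, keep {clear(e), ontable(d)}, require {clear(b), handempty, on(b,f)}
    → {clear(b), clear(e), handempty, on(b,f), ontable(d)}
  through step 1 (putdown(e)): drop {clear(e), handempty}, keep {clear(b), on(b,f), ontable(d)}, require {holding(e)}
    → {clear(b), holding(e), on(b,f), ontable(d)}

== RESULT ==
["clear(b)", "holding(e)", "on(b,f)", "ontable(d)"]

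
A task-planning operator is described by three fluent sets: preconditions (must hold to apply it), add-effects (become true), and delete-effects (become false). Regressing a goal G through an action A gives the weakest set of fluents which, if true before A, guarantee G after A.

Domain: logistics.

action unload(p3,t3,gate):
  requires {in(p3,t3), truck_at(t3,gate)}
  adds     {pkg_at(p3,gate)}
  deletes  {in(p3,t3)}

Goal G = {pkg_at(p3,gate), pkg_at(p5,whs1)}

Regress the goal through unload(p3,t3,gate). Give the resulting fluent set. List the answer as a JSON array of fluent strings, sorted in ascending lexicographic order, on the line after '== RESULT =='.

Regress:
  G ∩ del = {}  (empty — regression defined)
  G \ add = {pkg_at(p3,gate), pkg_at(p5,whs1)} \ {pkg_at(p3,gate)} = {pkg_at(p5,whs1)}
  ∪ pre   = {pkg_at(p5,whs1)} ∪ {in(p3,t3), truck_at(t3,gate)}
          = {in(p3,t3), pkg_at(p5,whs1), truck_at(t3,gate)}

== RESULT ==
["in(p3,t3)", "pkg_at(p5,whs1)", "truck_at(t3,gate)"]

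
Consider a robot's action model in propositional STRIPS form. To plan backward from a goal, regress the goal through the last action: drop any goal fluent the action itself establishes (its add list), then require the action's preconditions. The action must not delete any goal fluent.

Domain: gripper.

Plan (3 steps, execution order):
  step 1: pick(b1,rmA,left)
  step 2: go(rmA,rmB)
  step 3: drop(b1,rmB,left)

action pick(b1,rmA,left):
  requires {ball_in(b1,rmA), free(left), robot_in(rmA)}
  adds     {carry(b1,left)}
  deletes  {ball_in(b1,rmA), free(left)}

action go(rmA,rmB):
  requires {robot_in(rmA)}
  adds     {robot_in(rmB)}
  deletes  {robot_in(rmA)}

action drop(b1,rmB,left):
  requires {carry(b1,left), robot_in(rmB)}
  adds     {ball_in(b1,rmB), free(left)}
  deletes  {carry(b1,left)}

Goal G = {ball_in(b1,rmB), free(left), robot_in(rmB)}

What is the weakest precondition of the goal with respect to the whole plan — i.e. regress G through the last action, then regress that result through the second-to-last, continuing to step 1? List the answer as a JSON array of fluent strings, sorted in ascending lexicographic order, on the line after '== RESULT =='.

Regress step by step:
  through step 3 (drop(b1,rmB,left)): drop {ball_in(b1,rmB), free(left)}, keep {robot_in(rmB)}, require {carry(b1,left), robot_in(rmB)}
    → {carry(b1,left), robot_in(rmB)}
  through step 2 (go(rmA,rmB)): drop {robot_in(rmB)}, keep {carry(b1,left)}, require {robot_in(rmA)}
    → {carry(b1,left), robot_in(rmA)}
  through step 1 (pick(b1,rmA,left)): drop {carry(b1,left)}, keep {robot_in(rmA)}, require {ball_in(b1,rmA), free(left), robot_in(rmA)}
    → {ball_in(b1,rmA), free(left), robot_in(rmA)}

== RESULT ==
["ball_in(b1,rmA)", "free(left)", "robot_in(rmA)"]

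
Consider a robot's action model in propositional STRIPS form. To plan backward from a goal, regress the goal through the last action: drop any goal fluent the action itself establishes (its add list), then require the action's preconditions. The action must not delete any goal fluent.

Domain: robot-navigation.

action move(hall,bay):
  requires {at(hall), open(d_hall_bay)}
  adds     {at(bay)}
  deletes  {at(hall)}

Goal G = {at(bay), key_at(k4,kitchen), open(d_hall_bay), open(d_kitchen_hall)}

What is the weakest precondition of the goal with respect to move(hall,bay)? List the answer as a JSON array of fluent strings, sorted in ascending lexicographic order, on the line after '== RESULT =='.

Compute (G \ add) ∪ pre:
  G ∩ del = {}  (empty — regression defined)
  G \ add = {at(bay), key_at(k4,kitchen), open(d_hall_bay), open(d_kitchen_hall)} \ {at(bay)} = {key_at(k4,kitchen), open(d_hall_bay), open(d_kitchen_hall)}
  ∪ pre   = {key_at(k4,kitchen), open(d_hall_bay), open(d_kitchen_hall)} ∪ {at(hall), open(d_hall_bay)}
          = {at(hall), key_at(k4,kitchen), open(d_hall_bay), open(d_kitchen_hall)}

== RESULT ==
["at(hall)", "key_at(k4,kitchen)", "open(d_hall_bay)", "open(d_kitchen_hall)"]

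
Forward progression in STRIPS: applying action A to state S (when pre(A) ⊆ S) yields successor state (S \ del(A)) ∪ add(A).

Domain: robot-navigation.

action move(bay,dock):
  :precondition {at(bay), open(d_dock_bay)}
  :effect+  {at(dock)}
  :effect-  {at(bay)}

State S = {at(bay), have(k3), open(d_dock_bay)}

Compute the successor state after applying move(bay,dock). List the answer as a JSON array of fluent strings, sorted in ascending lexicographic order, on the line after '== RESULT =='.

Progress:
  pre ⊆ S: {at(bay), open(d_dock_bay)} ⊆ S  — applicable
  S \ del = {have(k3), open(d_dock_bay)}
  ∪ add   = {at(dock), have(k3), open(d_dock_bay)}

== RESULT ==
["at(dock)", "have(k3)", "open(d_dock_bay)"]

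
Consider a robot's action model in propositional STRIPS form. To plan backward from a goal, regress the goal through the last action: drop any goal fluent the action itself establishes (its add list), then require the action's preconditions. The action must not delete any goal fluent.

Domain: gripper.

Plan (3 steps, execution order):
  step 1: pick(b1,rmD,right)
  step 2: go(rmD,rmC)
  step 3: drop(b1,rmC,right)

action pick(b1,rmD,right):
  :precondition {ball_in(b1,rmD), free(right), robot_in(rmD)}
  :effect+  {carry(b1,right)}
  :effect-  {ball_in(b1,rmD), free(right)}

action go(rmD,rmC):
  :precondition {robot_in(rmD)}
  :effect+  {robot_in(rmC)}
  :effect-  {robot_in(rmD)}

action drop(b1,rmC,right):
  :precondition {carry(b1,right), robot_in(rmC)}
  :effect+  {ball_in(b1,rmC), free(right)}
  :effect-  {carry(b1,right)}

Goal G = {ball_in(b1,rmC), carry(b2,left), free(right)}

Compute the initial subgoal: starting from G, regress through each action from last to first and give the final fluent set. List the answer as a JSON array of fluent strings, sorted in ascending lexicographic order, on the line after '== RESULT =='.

Regress step by step:
  through step 3 (drop(b1,rmC,right)): drop {ball_in(b1,rmC), free(right)}, keep {carry(b2,left)}, require {carry(b1,right), robot_in(rmC)}
    → {carry(b1,right), carry(b2,left), robot_in(rmC)}
  through step 2 (go(rmD,rmC)): drop {robot_in(rmC)}, keep {carry(b1,right), carry(b2,left)}, require {robot_in(rmD)}
    → {carry(b1,right), carry(b2,left), robot_in(rmD)}
  through step 1 (pick(b1,rmD,right)): drop {carry(b1,right)}, keep {carry(b2,left), robot_in(rmD)}, require {ball_in(b1,rmD), free(right), robot_in(rmD)}
    → {ball_in(b1,rmD), carry(b2,left), free(right), robot_in(rmD)}

== RESULT ==
["ball_in(b1,rmD)", "carry(b2,left)", "free(right)", "robot_in(rmD)"]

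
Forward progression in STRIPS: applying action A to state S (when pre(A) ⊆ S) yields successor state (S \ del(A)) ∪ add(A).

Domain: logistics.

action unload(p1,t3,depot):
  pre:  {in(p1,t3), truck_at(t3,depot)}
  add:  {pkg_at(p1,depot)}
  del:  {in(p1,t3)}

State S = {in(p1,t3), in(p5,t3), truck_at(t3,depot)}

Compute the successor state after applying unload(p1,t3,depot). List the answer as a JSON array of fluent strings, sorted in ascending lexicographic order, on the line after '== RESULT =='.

Compute (S \ del) ∪ add:
  pre ⊆ S: {in(p1,t3), truck_at(t3,depot)} ⊆ S  — applicable
  S \ del = {in(p5,t3), truck_at(t3,depot)}
  ∪ add   = {in(p5,t3), pkg_at(p1,depot), truck_at(t3,depot)}

== RESULT ==
["in(p5,t3)", "pkg_at(p1,depot)", "truck_at(t3,depot)"]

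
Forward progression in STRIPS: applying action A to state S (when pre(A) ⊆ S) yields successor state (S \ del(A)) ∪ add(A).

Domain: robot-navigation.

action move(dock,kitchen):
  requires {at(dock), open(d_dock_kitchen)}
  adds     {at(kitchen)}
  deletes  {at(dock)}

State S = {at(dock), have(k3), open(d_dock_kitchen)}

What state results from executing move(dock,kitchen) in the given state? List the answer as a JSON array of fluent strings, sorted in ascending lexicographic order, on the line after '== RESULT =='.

Compute (S \ del) ∪ add:
  pre ⊆ S: {at(dock), open(d_dock_kitchen)} ⊆ S  — applicable
  S \ del = {have(k3), open(d_dock_kitchen)}
  ∪ add   = {at(kitchen), have(k3), open(d_dock_kitchen)}

== RESULT ==
["at(kitchen)", "have(k3)", "open(d_dock_kitchen)"]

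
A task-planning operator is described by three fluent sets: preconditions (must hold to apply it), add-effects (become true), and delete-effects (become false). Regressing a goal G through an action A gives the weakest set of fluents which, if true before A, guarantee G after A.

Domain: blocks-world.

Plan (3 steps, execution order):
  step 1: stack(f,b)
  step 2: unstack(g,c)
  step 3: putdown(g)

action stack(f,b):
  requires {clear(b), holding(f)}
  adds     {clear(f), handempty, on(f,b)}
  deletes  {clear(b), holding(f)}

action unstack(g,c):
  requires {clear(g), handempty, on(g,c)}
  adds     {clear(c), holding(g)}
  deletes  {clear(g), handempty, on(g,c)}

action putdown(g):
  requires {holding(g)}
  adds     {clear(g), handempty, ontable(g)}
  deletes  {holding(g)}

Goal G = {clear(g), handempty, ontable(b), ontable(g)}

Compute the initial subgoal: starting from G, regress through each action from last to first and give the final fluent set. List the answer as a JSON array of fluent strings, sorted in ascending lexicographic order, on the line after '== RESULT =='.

Regress step by step:
  through step 3 (putdown(g)): drop {clear(g), handempty, ontable(g)}, keep {ontable(b)}, require {holding(g)}
    → {holding(g), ontable(b)}
  through step 2 (unstack(g,c)): drop {holding(g)}, keep {ontable(b)}, require {clear(g), handempty, on(g,c)}
    → {clear(g), handempty, on(g,c), ontable(b)}
  through step 1 (stack(f,b)): drop {handempty}, keep {clear(g), on(g,c), ontable(b)}, require {clear(b), holding(f)}
    → {clear(b), clear(g), holding(f), on(g,c), ontable(b)}

== RESULT ==
["clear(b)", "clear(g)", "holding(f)", "on(g,c)", "ontable(b)"]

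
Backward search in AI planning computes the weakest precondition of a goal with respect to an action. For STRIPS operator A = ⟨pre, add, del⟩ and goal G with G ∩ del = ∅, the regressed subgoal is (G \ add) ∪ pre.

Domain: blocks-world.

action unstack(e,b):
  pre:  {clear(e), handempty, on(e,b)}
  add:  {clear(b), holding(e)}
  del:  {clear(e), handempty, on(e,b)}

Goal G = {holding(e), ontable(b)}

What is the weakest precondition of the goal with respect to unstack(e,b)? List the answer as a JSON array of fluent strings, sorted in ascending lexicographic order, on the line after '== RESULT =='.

Compute (G \ add) ∪ pre:
  G ∩ del = {}  (empty — regression defined)
  G \ add = {holding(e), ontable(b)} \ {clear(b), holding(e)} = {ontable(b)}
  ∪ pre   = {ontable(b)} ∪ {clear(e), handempty, on(e,b)}
          = {clear(e), handempty, on(e,b), ontable(b)}

== RESULT ==
["clear(e)", "handempty", "on(e,b)", "ontable(b)"]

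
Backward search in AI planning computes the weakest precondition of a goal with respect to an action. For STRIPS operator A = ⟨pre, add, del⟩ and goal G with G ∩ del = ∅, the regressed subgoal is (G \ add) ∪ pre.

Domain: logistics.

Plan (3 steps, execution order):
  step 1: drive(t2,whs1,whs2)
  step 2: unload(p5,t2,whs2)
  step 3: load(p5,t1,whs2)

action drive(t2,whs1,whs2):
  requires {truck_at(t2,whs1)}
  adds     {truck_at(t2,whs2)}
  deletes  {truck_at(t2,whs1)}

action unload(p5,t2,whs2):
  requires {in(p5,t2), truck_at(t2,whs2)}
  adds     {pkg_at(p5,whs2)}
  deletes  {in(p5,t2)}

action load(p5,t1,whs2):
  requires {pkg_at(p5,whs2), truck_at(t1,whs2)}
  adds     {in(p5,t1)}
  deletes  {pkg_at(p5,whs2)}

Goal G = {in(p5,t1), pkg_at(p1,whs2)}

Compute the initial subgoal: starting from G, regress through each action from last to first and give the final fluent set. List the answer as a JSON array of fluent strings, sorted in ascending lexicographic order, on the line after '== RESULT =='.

Regress step by step:
  through step 3 (load(p5,t1,whs2)): drop {in(p5,t1)}, keep {pkg_at(p1,whs2)}, require {pkg_at(p5,whs2), truck_at(t1,whs2)}
    → {pkg_at(p1,whs2), pkg_at(p5,whs2), truck_at(t1,whs2)}
  through step 2 (unload(p5,t2,whs2)): drop {pkg_at(p5,whs2)}, keep {pkg_at(p1,whs2), truck_at(t1,whs2)}, require {in(p5,t2), truck_at(t2,whs2)}
    → {in(p5,t2), pkg_at(p1,whs2), truck_at(t1,whs2), truck_at(t2,whs2)}
  through step 1 (drive(t2,whs1,whs2)): drop {truck_at(t2,whs2)}, keep {in(p5,t2), pkg_at(p1,whs2), truck_at(t1,whs2)}, require {truck_at(t2,whs1)}
    → {in(p5,t2), pkg_at(p1,whs2), truck_at(t1,whs2), truck_at(t2,whs1)}

== RESULT ==
["in(p5,t2)", "pkg_at(p1,whs2)", "truck_at(t1,whs2)", "truck_at(t2,whs1)"]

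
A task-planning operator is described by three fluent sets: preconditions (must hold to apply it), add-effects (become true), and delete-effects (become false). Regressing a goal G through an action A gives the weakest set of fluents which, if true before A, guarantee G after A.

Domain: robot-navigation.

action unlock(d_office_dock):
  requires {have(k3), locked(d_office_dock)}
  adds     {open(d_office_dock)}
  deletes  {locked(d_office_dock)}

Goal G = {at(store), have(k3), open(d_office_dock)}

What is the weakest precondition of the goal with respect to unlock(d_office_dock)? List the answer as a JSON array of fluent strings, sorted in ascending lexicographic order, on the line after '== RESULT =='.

Regress:
  G ∩ del = {}  (empty — regression defined)
  G \ add = {at(store), have(k3), open(d_office_dock)} \ {open(d_office_dock)} = {at(store), have(k3)}
  ∪ pre   = {at(store), have(k3)} ∪ {have(k3), locked(d_office_dock)}
          = {at(store), have(k3), locked(d_office_dock)}

== RESULT ==
["at(store)", "have(k3)", "locked(d_office_dock)"]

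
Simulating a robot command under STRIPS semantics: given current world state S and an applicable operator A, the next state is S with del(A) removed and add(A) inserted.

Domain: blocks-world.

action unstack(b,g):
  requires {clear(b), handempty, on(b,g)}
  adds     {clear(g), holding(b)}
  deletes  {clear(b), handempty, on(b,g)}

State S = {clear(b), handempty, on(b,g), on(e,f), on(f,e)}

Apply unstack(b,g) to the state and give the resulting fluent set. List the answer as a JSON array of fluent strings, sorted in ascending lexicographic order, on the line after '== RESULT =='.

Compute (S \ del) ∪ add:
  pre ⊆ S: {clear(b), handempty, on(b,g)} ⊆ S  — applicable
  S \ del = {on(e,f), on(f,e)}
  ∪ add   = {clear(g), holding(b), on(e,f), on(f,e)}

== RESULT ==
["clear(g)", "holding(b)", "on(e,f)", "on(f,e)"]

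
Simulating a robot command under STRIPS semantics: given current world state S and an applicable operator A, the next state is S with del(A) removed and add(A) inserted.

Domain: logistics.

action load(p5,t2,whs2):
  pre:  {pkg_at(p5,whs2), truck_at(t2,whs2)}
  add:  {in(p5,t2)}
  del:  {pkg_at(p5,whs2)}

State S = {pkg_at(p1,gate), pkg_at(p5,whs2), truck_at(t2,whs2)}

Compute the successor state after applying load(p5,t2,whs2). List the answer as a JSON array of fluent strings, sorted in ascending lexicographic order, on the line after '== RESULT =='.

Compute (S \ del) ∪ add:
  pre ⊆ S: {pkg_at(p5,whs2), truck_at(t2,whs2)} ⊆ S  — applicable
  S \ del = {pkg_at(p1,gate), truck_at(t2,whs2)}
  ∪ add   = {in(p5,t2), pkg_at(p1,gate), truck_at(t2,whs2)}

== RESULT ==
["in(p5,t2)", "pkg_at(p1,gate)", "truck_at(t2,whs2)"]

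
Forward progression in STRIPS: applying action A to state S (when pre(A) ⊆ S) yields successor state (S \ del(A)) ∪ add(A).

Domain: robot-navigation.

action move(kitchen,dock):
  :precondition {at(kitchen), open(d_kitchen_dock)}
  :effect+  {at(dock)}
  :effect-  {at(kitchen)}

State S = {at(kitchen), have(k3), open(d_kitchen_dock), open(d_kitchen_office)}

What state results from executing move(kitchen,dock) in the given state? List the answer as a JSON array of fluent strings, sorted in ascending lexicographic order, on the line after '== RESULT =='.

Progress:
  pre ⊆ S: {at(kitchen), open(d_kitchen_dock)} ⊆ S  — applicable
  S \ del = {have(k3), open(d_kitchen_dock), open(d_kitchen_office)}
  ∪ add   = {at(dock), have(k3), open(d_kitchen_dock), open(d_kitchen_office)}

== RESULT ==
["at(dock)", "have(k3)", "open(d_kitchen_dock)", "open(d_kitchen_office)"]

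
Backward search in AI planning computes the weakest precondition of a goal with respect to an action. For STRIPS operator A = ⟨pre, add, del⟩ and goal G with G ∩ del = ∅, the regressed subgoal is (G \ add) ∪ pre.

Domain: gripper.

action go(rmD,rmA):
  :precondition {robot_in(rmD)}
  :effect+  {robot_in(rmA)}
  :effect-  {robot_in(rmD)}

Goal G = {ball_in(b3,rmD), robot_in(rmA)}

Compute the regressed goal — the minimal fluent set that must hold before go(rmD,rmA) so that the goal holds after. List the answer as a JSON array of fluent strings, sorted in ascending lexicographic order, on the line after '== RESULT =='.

Regress:
  G ∩ del = {}  (empty — regression defined)
  G \ add = {ball_in(b3,rmD), robot_in(rmA)} \ {robot_in(rmA)} = {ball_in(b3,rmD)}
  ∪ pre   = {ball_in(b3,rmD)} ∪ {robot_in(rmD)}
          = {ball_in(b3,rmD), robot_in(rmD)}

== RESULT ==
["ball_in(b3,rmD)", "robot_in(rmD)"]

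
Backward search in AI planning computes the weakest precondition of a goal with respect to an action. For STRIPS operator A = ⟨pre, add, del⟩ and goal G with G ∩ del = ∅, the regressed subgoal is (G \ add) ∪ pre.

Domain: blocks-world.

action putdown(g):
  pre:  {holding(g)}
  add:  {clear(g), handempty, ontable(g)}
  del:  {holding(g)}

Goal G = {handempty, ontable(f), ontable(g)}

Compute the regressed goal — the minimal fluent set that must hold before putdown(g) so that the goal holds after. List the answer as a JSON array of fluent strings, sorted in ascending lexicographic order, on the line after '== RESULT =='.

Regress:
  G ∩ del = {}  (empty — regression defined)
  G \ add = {handempty, ontable(f), ontable(g)} \ {clear(g), handempty, ontable(g)} = {ontable(f)}
  ∪ pre   = {ontable(f)} ∪ {holding(g)}
          = {holding(g), ontable(f)}

== RESULT ==
["holding(g)", "ontable(f)"]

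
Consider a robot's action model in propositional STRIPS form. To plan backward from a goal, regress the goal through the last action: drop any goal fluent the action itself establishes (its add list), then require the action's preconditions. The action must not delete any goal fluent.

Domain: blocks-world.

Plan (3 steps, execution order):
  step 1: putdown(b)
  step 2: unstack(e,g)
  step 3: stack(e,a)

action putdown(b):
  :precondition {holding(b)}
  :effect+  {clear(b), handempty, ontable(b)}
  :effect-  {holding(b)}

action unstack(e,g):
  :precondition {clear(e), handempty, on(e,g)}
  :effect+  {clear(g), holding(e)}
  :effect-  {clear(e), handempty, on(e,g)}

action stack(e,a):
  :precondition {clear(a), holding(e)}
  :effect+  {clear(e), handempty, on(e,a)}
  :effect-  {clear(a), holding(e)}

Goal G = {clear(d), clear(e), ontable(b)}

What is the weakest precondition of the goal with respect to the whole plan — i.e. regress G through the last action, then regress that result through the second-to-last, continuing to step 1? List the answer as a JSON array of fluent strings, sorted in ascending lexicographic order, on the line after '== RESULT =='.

Work backward from the goal:
  through step 3 (stack(e,a)): drop {clear(e)}, keep {clear(d), ontable(b)}, require {clear(a), holding(e)}
    → {clear(a), clear(d), holding(e), ontable(b)}
  through step 2 (unstack(e,g)): drop {holding(e)}, keep {clear(a), clear(d), ontable(b)}, require {clear(e), handempty, on(e,g)}
    → {clear(a), clear(d), clear(e), handempty, on(e,g), ontable(b)}
  through step 1 (putdown(b)): drop {handempty, ontable(b)}, keep {clear(a), clear(d), clear(e), on(e,g)}, require {holding(b)}
    → {clear(a), clear(d), clear(e), holding(b), on(e,g)}

== RESULT ==
["clear(a)", "clear(d)", "clear(e)", "holding(b)", "on(e,g)"]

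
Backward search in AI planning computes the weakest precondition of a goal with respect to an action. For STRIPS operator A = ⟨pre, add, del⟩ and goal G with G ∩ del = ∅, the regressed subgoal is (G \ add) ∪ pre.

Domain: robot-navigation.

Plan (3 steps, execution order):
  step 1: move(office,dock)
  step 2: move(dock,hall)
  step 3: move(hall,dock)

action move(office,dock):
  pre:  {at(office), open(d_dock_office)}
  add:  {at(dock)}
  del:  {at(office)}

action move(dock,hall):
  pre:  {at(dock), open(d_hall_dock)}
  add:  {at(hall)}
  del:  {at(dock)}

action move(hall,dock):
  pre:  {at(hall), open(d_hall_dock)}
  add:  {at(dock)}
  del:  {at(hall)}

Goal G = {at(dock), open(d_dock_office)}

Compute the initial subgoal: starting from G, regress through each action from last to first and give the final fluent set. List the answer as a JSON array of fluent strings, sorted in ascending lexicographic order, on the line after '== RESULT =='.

Work backward from the goal:
  through step 3 (move(hall,dock)): drop {at(dock)}, keep {open(d_dock_office)}, require {at(hall), open(d_hall_dock)}
    → {at(hall), open(d_dock_office), open(d_hall_dock)}
  through step 2 (move(dock,hall)): drop {at(hall)}, keep {open(d_dock_office), open(d_hall_dock)}, require {at(dock), open(d_hall_dock)}
    → {at(dock), open(d_dock_office), open(d_hall_dock)}
  through step 1 (move(office,dock)): drop {at(dock)}, keep {open(d_dock_office), open(d_hall_dock)}, require {at(office), open(d_dock_office)}
    → {at(office), open(d_dock_office), open(d_hall_dock)}

== RESULT ==
["at(office)", "open(d_dock_office)", "open(d_hall_dock)"]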